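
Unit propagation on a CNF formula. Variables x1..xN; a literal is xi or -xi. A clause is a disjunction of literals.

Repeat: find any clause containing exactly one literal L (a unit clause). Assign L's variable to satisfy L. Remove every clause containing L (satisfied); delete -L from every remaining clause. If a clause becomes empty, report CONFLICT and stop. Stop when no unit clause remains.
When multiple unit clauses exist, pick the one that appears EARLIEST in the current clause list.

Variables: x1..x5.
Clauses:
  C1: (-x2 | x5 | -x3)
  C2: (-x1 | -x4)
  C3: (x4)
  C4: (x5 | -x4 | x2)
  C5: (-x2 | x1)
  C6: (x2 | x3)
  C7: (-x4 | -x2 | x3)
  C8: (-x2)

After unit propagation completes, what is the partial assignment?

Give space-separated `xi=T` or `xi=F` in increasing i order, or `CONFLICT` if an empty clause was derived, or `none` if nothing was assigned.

Answer: x1=F x2=F x3=T x4=T x5=T

Derivation:
unit clause [4] forces x4=T; simplify:
  drop -4 from [-1, -4] -> [-1]
  drop -4 from [5, -4, 2] -> [5, 2]
  drop -4 from [-4, -2, 3] -> [-2, 3]
  satisfied 1 clause(s); 7 remain; assigned so far: [4]
unit clause [-1] forces x1=F; simplify:
  drop 1 from [-2, 1] -> [-2]
  satisfied 1 clause(s); 6 remain; assigned so far: [1, 4]
unit clause [-2] forces x2=F; simplify:
  drop 2 from [5, 2] -> [5]
  drop 2 from [2, 3] -> [3]
  satisfied 4 clause(s); 2 remain; assigned so far: [1, 2, 4]
unit clause [5] forces x5=T; simplify:
  satisfied 1 clause(s); 1 remain; assigned so far: [1, 2, 4, 5]
unit clause [3] forces x3=T; simplify:
  satisfied 1 clause(s); 0 remain; assigned so far: [1, 2, 3, 4, 5]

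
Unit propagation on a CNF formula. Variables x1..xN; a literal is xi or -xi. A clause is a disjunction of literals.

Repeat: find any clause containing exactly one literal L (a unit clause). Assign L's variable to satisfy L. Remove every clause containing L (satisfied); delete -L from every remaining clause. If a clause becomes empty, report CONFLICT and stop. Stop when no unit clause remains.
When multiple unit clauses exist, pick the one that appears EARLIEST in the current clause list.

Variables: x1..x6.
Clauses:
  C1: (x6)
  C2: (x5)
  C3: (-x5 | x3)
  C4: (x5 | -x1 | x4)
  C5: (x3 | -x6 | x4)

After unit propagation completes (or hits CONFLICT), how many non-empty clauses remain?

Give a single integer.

Answer: 0

Derivation:
unit clause [6] forces x6=T; simplify:
  drop -6 from [3, -6, 4] -> [3, 4]
  satisfied 1 clause(s); 4 remain; assigned so far: [6]
unit clause [5] forces x5=T; simplify:
  drop -5 from [-5, 3] -> [3]
  satisfied 2 clause(s); 2 remain; assigned so far: [5, 6]
unit clause [3] forces x3=T; simplify:
  satisfied 2 clause(s); 0 remain; assigned so far: [3, 5, 6]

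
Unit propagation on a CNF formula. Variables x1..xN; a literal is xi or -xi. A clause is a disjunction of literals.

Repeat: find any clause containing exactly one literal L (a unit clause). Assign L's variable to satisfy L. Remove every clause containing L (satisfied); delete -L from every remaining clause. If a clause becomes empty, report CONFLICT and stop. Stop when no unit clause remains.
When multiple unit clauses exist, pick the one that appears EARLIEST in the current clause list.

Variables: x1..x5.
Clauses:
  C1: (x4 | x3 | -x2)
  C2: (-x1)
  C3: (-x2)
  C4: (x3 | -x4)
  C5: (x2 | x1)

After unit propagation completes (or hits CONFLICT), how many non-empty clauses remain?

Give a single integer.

unit clause [-1] forces x1=F; simplify:
  drop 1 from [2, 1] -> [2]
  satisfied 1 clause(s); 4 remain; assigned so far: [1]
unit clause [-2] forces x2=F; simplify:
  drop 2 from [2] -> [] (empty!)
  satisfied 2 clause(s); 2 remain; assigned so far: [1, 2]
CONFLICT (empty clause)

Answer: 1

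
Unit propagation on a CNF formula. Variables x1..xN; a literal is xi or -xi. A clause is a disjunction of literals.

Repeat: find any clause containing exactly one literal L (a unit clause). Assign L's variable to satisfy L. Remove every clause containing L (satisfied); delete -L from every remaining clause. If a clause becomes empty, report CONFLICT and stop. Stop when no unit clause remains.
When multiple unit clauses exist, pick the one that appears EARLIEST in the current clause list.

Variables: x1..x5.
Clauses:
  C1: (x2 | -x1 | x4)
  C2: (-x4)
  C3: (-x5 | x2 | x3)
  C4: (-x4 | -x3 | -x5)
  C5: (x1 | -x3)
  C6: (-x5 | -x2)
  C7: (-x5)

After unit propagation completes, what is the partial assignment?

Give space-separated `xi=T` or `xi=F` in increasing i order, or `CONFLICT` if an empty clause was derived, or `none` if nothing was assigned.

Answer: x4=F x5=F

Derivation:
unit clause [-4] forces x4=F; simplify:
  drop 4 from [2, -1, 4] -> [2, -1]
  satisfied 2 clause(s); 5 remain; assigned so far: [4]
unit clause [-5] forces x5=F; simplify:
  satisfied 3 clause(s); 2 remain; assigned so far: [4, 5]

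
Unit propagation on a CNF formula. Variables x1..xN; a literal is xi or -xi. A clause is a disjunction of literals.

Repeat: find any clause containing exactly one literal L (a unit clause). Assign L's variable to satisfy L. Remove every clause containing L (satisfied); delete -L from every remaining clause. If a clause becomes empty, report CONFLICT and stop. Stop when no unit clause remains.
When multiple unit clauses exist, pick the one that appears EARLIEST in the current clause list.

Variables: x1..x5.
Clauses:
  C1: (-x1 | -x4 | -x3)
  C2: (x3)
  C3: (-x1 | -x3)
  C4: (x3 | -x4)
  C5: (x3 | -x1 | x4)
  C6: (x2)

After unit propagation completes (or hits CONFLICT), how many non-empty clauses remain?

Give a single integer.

unit clause [3] forces x3=T; simplify:
  drop -3 from [-1, -4, -3] -> [-1, -4]
  drop -3 from [-1, -3] -> [-1]
  satisfied 3 clause(s); 3 remain; assigned so far: [3]
unit clause [-1] forces x1=F; simplify:
  satisfied 2 clause(s); 1 remain; assigned so far: [1, 3]
unit clause [2] forces x2=T; simplify:
  satisfied 1 clause(s); 0 remain; assigned so far: [1, 2, 3]

Answer: 0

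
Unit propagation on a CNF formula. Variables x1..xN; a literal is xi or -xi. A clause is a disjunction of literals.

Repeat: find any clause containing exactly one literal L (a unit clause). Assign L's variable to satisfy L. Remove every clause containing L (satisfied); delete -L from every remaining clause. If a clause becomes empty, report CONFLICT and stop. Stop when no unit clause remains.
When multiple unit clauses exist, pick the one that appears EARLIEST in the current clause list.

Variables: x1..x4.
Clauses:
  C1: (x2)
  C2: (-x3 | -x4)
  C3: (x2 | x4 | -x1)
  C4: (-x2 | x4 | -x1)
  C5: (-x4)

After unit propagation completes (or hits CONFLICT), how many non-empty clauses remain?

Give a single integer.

Answer: 0

Derivation:
unit clause [2] forces x2=T; simplify:
  drop -2 from [-2, 4, -1] -> [4, -1]
  satisfied 2 clause(s); 3 remain; assigned so far: [2]
unit clause [-4] forces x4=F; simplify:
  drop 4 from [4, -1] -> [-1]
  satisfied 2 clause(s); 1 remain; assigned so far: [2, 4]
unit clause [-1] forces x1=F; simplify:
  satisfied 1 clause(s); 0 remain; assigned so far: [1, 2, 4]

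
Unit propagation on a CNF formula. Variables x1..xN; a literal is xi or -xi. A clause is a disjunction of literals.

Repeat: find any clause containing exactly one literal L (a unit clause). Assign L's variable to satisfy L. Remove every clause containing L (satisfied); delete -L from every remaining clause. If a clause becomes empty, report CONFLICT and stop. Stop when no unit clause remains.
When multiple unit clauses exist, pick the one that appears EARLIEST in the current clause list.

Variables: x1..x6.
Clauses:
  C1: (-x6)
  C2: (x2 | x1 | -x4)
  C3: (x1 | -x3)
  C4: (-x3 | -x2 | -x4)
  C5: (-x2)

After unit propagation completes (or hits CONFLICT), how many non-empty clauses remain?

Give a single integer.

Answer: 2

Derivation:
unit clause [-6] forces x6=F; simplify:
  satisfied 1 clause(s); 4 remain; assigned so far: [6]
unit clause [-2] forces x2=F; simplify:
  drop 2 from [2, 1, -4] -> [1, -4]
  satisfied 2 clause(s); 2 remain; assigned so far: [2, 6]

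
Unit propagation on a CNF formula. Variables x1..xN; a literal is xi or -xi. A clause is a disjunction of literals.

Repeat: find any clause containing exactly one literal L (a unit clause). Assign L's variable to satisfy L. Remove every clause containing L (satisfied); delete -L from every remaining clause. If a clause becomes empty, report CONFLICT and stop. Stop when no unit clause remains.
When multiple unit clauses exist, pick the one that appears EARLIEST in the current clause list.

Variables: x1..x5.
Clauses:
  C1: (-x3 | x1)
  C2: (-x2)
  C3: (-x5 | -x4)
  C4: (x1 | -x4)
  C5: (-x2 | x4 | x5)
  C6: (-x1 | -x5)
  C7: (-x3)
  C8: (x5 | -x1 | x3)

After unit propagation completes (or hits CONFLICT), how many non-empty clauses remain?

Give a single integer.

Answer: 4

Derivation:
unit clause [-2] forces x2=F; simplify:
  satisfied 2 clause(s); 6 remain; assigned so far: [2]
unit clause [-3] forces x3=F; simplify:
  drop 3 from [5, -1, 3] -> [5, -1]
  satisfied 2 clause(s); 4 remain; assigned so far: [2, 3]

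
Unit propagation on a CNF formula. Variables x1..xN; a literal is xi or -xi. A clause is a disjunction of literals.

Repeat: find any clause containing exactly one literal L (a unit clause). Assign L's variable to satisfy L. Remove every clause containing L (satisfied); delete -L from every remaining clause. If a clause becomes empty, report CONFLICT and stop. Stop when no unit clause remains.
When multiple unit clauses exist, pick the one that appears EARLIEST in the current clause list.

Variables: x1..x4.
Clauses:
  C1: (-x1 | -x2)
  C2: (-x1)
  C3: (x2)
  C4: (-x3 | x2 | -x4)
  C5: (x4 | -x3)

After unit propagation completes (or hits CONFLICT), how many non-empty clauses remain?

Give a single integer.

Answer: 1

Derivation:
unit clause [-1] forces x1=F; simplify:
  satisfied 2 clause(s); 3 remain; assigned so far: [1]
unit clause [2] forces x2=T; simplify:
  satisfied 2 clause(s); 1 remain; assigned so far: [1, 2]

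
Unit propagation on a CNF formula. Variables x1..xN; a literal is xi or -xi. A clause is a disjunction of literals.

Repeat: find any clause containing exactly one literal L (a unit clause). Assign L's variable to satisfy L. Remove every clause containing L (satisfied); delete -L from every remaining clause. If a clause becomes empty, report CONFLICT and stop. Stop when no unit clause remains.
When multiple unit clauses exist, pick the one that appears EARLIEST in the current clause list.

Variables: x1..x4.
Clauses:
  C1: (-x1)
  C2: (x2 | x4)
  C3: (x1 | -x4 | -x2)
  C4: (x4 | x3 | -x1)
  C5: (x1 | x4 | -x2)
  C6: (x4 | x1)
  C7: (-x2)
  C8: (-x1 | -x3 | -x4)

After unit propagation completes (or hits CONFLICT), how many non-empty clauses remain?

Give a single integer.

unit clause [-1] forces x1=F; simplify:
  drop 1 from [1, -4, -2] -> [-4, -2]
  drop 1 from [1, 4, -2] -> [4, -2]
  drop 1 from [4, 1] -> [4]
  satisfied 3 clause(s); 5 remain; assigned so far: [1]
unit clause [4] forces x4=T; simplify:
  drop -4 from [-4, -2] -> [-2]
  satisfied 3 clause(s); 2 remain; assigned so far: [1, 4]
unit clause [-2] forces x2=F; simplify:
  satisfied 2 clause(s); 0 remain; assigned so far: [1, 2, 4]

Answer: 0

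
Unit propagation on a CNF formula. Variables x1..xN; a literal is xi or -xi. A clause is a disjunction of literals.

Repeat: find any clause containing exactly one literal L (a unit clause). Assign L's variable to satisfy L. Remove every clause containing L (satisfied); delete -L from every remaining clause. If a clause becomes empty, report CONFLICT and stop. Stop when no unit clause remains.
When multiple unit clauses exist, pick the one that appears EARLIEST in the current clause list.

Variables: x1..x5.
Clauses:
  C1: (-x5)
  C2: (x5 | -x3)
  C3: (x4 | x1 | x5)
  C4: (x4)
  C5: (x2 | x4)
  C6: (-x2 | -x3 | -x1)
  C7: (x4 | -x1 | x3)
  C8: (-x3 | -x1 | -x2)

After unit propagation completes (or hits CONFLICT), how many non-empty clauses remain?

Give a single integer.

unit clause [-5] forces x5=F; simplify:
  drop 5 from [5, -3] -> [-3]
  drop 5 from [4, 1, 5] -> [4, 1]
  satisfied 1 clause(s); 7 remain; assigned so far: [5]
unit clause [-3] forces x3=F; simplify:
  drop 3 from [4, -1, 3] -> [4, -1]
  satisfied 3 clause(s); 4 remain; assigned so far: [3, 5]
unit clause [4] forces x4=T; simplify:
  satisfied 4 clause(s); 0 remain; assigned so far: [3, 4, 5]

Answer: 0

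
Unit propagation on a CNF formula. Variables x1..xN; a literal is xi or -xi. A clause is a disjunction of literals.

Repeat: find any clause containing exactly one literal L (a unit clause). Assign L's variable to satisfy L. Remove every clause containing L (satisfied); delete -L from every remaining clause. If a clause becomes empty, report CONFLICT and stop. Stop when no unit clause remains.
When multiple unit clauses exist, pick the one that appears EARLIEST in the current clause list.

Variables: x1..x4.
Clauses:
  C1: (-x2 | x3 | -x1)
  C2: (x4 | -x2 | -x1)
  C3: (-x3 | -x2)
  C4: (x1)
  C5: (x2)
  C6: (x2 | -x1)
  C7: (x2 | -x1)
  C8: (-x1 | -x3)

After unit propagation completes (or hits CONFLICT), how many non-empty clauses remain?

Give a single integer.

Answer: 1

Derivation:
unit clause [1] forces x1=T; simplify:
  drop -1 from [-2, 3, -1] -> [-2, 3]
  drop -1 from [4, -2, -1] -> [4, -2]
  drop -1 from [2, -1] -> [2]
  drop -1 from [2, -1] -> [2]
  drop -1 from [-1, -3] -> [-3]
  satisfied 1 clause(s); 7 remain; assigned so far: [1]
unit clause [2] forces x2=T; simplify:
  drop -2 from [-2, 3] -> [3]
  drop -2 from [4, -2] -> [4]
  drop -2 from [-3, -2] -> [-3]
  satisfied 3 clause(s); 4 remain; assigned so far: [1, 2]
unit clause [3] forces x3=T; simplify:
  drop -3 from [-3] -> [] (empty!)
  drop -3 from [-3] -> [] (empty!)
  satisfied 1 clause(s); 3 remain; assigned so far: [1, 2, 3]
CONFLICT (empty clause)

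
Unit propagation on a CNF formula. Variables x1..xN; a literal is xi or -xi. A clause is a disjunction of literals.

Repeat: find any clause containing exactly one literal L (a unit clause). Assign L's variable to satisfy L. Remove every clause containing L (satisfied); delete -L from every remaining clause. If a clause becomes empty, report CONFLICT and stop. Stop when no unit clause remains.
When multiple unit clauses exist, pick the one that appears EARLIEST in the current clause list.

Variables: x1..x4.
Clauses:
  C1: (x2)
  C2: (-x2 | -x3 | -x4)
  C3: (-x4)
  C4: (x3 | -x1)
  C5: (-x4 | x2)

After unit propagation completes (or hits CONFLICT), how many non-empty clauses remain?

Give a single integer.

Answer: 1

Derivation:
unit clause [2] forces x2=T; simplify:
  drop -2 from [-2, -3, -4] -> [-3, -4]
  satisfied 2 clause(s); 3 remain; assigned so far: [2]
unit clause [-4] forces x4=F; simplify:
  satisfied 2 clause(s); 1 remain; assigned so far: [2, 4]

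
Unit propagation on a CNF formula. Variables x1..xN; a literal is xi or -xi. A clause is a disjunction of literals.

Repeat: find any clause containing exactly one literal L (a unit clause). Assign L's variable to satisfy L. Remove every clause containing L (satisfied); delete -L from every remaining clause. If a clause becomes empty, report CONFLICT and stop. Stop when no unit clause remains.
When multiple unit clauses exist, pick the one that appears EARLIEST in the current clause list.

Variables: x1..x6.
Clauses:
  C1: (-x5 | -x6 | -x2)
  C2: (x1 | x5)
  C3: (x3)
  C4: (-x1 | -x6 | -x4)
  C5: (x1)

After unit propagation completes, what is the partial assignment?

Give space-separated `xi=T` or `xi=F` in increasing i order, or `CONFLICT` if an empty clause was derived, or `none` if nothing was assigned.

Answer: x1=T x3=T

Derivation:
unit clause [3] forces x3=T; simplify:
  satisfied 1 clause(s); 4 remain; assigned so far: [3]
unit clause [1] forces x1=T; simplify:
  drop -1 from [-1, -6, -4] -> [-6, -4]
  satisfied 2 clause(s); 2 remain; assigned so far: [1, 3]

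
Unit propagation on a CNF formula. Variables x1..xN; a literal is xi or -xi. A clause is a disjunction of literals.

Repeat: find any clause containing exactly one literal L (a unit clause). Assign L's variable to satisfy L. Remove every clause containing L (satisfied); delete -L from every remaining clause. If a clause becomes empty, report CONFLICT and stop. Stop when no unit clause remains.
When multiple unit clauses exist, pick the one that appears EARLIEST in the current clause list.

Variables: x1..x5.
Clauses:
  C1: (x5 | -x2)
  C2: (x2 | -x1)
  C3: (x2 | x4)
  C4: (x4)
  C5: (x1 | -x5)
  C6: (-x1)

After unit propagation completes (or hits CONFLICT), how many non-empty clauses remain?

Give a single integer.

Answer: 0

Derivation:
unit clause [4] forces x4=T; simplify:
  satisfied 2 clause(s); 4 remain; assigned so far: [4]
unit clause [-1] forces x1=F; simplify:
  drop 1 from [1, -5] -> [-5]
  satisfied 2 clause(s); 2 remain; assigned so far: [1, 4]
unit clause [-5] forces x5=F; simplify:
  drop 5 from [5, -2] -> [-2]
  satisfied 1 clause(s); 1 remain; assigned so far: [1, 4, 5]
unit clause [-2] forces x2=F; simplify:
  satisfied 1 clause(s); 0 remain; assigned so far: [1, 2, 4, 5]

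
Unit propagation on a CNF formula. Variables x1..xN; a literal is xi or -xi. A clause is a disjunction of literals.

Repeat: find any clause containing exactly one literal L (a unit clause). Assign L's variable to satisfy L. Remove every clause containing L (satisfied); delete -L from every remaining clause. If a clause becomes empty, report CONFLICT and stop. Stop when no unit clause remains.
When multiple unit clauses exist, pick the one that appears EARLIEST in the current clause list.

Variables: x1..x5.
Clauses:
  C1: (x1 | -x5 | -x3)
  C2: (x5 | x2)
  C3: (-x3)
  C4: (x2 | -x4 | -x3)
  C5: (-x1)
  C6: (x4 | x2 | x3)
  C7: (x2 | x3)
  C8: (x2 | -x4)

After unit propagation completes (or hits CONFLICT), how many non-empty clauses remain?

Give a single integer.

Answer: 0

Derivation:
unit clause [-3] forces x3=F; simplify:
  drop 3 from [4, 2, 3] -> [4, 2]
  drop 3 from [2, 3] -> [2]
  satisfied 3 clause(s); 5 remain; assigned so far: [3]
unit clause [-1] forces x1=F; simplify:
  satisfied 1 clause(s); 4 remain; assigned so far: [1, 3]
unit clause [2] forces x2=T; simplify:
  satisfied 4 clause(s); 0 remain; assigned so far: [1, 2, 3]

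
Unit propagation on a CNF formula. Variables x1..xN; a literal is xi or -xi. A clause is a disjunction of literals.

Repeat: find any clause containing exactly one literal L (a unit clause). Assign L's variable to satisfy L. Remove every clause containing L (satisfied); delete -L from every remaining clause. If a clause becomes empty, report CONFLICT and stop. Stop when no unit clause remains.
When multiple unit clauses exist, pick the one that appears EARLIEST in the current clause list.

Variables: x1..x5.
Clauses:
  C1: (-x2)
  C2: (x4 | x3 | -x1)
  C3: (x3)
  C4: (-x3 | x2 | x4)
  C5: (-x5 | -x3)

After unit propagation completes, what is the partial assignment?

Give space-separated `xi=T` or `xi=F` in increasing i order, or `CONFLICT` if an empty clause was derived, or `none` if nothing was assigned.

unit clause [-2] forces x2=F; simplify:
  drop 2 from [-3, 2, 4] -> [-3, 4]
  satisfied 1 clause(s); 4 remain; assigned so far: [2]
unit clause [3] forces x3=T; simplify:
  drop -3 from [-3, 4] -> [4]
  drop -3 from [-5, -3] -> [-5]
  satisfied 2 clause(s); 2 remain; assigned so far: [2, 3]
unit clause [4] forces x4=T; simplify:
  satisfied 1 clause(s); 1 remain; assigned so far: [2, 3, 4]
unit clause [-5] forces x5=F; simplify:
  satisfied 1 clause(s); 0 remain; assigned so far: [2, 3, 4, 5]

Answer: x2=F x3=T x4=T x5=F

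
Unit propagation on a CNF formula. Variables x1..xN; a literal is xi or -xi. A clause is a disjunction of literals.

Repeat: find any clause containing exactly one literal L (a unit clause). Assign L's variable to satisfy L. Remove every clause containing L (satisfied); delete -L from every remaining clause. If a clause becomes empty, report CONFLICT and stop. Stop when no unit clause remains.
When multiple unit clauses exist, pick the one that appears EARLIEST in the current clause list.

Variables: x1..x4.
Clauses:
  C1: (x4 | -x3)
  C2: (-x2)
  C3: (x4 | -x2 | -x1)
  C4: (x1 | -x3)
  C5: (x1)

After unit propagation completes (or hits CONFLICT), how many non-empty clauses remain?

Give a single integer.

unit clause [-2] forces x2=F; simplify:
  satisfied 2 clause(s); 3 remain; assigned so far: [2]
unit clause [1] forces x1=T; simplify:
  satisfied 2 clause(s); 1 remain; assigned so far: [1, 2]

Answer: 1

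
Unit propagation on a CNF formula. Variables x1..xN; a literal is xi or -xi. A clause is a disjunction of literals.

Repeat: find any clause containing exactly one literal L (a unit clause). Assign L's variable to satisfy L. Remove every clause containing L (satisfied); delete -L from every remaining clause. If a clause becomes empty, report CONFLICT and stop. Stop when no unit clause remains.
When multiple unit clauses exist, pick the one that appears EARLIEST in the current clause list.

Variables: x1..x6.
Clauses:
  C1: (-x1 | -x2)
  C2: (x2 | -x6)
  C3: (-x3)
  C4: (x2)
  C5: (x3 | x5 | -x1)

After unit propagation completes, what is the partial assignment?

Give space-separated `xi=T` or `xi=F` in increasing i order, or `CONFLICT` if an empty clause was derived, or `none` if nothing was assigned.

unit clause [-3] forces x3=F; simplify:
  drop 3 from [3, 5, -1] -> [5, -1]
  satisfied 1 clause(s); 4 remain; assigned so far: [3]
unit clause [2] forces x2=T; simplify:
  drop -2 from [-1, -2] -> [-1]
  satisfied 2 clause(s); 2 remain; assigned so far: [2, 3]
unit clause [-1] forces x1=F; simplify:
  satisfied 2 clause(s); 0 remain; assigned so far: [1, 2, 3]

Answer: x1=F x2=T x3=F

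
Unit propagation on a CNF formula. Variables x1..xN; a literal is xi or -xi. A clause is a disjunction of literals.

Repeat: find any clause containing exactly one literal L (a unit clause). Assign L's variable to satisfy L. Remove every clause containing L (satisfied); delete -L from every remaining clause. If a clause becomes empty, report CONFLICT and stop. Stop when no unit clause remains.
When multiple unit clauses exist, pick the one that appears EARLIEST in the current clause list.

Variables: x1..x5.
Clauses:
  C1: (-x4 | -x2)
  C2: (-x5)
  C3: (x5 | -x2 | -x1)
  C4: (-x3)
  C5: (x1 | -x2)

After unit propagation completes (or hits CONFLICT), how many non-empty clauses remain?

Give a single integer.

unit clause [-5] forces x5=F; simplify:
  drop 5 from [5, -2, -1] -> [-2, -1]
  satisfied 1 clause(s); 4 remain; assigned so far: [5]
unit clause [-3] forces x3=F; simplify:
  satisfied 1 clause(s); 3 remain; assigned so far: [3, 5]

Answer: 3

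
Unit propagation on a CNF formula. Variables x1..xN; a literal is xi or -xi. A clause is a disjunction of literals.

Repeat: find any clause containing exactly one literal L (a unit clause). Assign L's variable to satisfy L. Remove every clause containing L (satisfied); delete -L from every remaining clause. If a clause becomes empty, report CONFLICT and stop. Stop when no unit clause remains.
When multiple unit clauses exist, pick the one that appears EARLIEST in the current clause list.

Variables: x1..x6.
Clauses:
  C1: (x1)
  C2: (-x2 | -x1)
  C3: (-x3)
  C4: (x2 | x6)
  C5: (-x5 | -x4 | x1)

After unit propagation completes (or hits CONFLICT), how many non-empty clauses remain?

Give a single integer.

Answer: 0

Derivation:
unit clause [1] forces x1=T; simplify:
  drop -1 from [-2, -1] -> [-2]
  satisfied 2 clause(s); 3 remain; assigned so far: [1]
unit clause [-2] forces x2=F; simplify:
  drop 2 from [2, 6] -> [6]
  satisfied 1 clause(s); 2 remain; assigned so far: [1, 2]
unit clause [-3] forces x3=F; simplify:
  satisfied 1 clause(s); 1 remain; assigned so far: [1, 2, 3]
unit clause [6] forces x6=T; simplify:
  satisfied 1 clause(s); 0 remain; assigned so far: [1, 2, 3, 6]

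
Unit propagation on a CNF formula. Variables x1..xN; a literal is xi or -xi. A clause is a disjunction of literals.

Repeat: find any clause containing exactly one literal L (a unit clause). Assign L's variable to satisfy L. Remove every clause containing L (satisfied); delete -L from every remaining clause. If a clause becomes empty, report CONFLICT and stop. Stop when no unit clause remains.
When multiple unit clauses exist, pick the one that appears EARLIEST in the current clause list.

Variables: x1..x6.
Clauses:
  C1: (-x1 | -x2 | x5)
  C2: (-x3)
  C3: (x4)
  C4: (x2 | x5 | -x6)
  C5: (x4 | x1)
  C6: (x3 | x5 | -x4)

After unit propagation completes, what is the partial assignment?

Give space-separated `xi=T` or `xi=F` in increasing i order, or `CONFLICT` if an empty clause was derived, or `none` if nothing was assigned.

unit clause [-3] forces x3=F; simplify:
  drop 3 from [3, 5, -4] -> [5, -4]
  satisfied 1 clause(s); 5 remain; assigned so far: [3]
unit clause [4] forces x4=T; simplify:
  drop -4 from [5, -4] -> [5]
  satisfied 2 clause(s); 3 remain; assigned so far: [3, 4]
unit clause [5] forces x5=T; simplify:
  satisfied 3 clause(s); 0 remain; assigned so far: [3, 4, 5]

Answer: x3=F x4=T x5=T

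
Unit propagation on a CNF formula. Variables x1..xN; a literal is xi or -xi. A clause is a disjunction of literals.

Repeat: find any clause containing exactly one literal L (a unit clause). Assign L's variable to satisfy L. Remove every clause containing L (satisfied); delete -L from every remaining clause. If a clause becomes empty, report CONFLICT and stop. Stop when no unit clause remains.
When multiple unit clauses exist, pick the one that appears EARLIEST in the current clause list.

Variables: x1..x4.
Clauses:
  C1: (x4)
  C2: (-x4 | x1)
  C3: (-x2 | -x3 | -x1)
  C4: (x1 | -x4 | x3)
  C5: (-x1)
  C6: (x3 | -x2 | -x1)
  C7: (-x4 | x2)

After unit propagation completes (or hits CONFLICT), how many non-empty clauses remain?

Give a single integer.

unit clause [4] forces x4=T; simplify:
  drop -4 from [-4, 1] -> [1]
  drop -4 from [1, -4, 3] -> [1, 3]
  drop -4 from [-4, 2] -> [2]
  satisfied 1 clause(s); 6 remain; assigned so far: [4]
unit clause [1] forces x1=T; simplify:
  drop -1 from [-2, -3, -1] -> [-2, -3]
  drop -1 from [-1] -> [] (empty!)
  drop -1 from [3, -2, -1] -> [3, -2]
  satisfied 2 clause(s); 4 remain; assigned so far: [1, 4]
CONFLICT (empty clause)

Answer: 3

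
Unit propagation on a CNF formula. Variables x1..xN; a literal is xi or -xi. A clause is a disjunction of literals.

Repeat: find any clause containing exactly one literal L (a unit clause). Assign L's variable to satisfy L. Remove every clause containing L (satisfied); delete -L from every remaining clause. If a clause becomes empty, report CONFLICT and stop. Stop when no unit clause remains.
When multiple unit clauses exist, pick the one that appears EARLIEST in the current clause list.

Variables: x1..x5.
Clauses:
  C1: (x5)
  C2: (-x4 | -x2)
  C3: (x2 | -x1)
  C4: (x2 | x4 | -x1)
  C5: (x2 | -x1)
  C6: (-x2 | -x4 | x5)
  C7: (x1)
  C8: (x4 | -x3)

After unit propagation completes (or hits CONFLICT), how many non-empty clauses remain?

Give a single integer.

unit clause [5] forces x5=T; simplify:
  satisfied 2 clause(s); 6 remain; assigned so far: [5]
unit clause [1] forces x1=T; simplify:
  drop -1 from [2, -1] -> [2]
  drop -1 from [2, 4, -1] -> [2, 4]
  drop -1 from [2, -1] -> [2]
  satisfied 1 clause(s); 5 remain; assigned so far: [1, 5]
unit clause [2] forces x2=T; simplify:
  drop -2 from [-4, -2] -> [-4]
  satisfied 3 clause(s); 2 remain; assigned so far: [1, 2, 5]
unit clause [-4] forces x4=F; simplify:
  drop 4 from [4, -3] -> [-3]
  satisfied 1 clause(s); 1 remain; assigned so far: [1, 2, 4, 5]
unit clause [-3] forces x3=F; simplify:
  satisfied 1 clause(s); 0 remain; assigned so far: [1, 2, 3, 4, 5]

Answer: 0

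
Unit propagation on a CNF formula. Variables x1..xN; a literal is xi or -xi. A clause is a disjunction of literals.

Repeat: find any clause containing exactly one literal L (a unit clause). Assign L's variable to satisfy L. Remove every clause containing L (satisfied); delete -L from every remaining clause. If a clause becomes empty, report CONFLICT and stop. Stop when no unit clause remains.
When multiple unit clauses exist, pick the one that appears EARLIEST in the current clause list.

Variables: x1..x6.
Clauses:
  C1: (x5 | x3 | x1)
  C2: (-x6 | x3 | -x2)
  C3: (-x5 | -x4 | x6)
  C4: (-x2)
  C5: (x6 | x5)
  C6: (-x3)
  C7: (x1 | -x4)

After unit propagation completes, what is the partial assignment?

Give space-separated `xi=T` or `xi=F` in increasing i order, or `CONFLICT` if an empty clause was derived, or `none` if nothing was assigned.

unit clause [-2] forces x2=F; simplify:
  satisfied 2 clause(s); 5 remain; assigned so far: [2]
unit clause [-3] forces x3=F; simplify:
  drop 3 from [5, 3, 1] -> [5, 1]
  satisfied 1 clause(s); 4 remain; assigned so far: [2, 3]

Answer: x2=F x3=F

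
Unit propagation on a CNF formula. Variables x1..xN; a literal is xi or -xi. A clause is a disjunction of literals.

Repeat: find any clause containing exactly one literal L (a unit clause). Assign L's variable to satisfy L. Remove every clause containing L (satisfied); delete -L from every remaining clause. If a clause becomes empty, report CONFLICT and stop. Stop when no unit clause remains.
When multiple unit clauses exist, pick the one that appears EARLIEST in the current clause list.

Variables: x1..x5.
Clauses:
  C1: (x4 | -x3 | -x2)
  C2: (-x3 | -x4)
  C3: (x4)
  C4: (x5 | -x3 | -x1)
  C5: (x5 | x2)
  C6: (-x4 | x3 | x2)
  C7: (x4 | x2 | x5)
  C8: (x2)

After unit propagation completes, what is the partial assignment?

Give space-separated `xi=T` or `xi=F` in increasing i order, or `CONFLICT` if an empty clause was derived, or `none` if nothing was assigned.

Answer: x2=T x3=F x4=T

Derivation:
unit clause [4] forces x4=T; simplify:
  drop -4 from [-3, -4] -> [-3]
  drop -4 from [-4, 3, 2] -> [3, 2]
  satisfied 3 clause(s); 5 remain; assigned so far: [4]
unit clause [-3] forces x3=F; simplify:
  drop 3 from [3, 2] -> [2]
  satisfied 2 clause(s); 3 remain; assigned so far: [3, 4]
unit clause [2] forces x2=T; simplify:
  satisfied 3 clause(s); 0 remain; assigned so far: [2, 3, 4]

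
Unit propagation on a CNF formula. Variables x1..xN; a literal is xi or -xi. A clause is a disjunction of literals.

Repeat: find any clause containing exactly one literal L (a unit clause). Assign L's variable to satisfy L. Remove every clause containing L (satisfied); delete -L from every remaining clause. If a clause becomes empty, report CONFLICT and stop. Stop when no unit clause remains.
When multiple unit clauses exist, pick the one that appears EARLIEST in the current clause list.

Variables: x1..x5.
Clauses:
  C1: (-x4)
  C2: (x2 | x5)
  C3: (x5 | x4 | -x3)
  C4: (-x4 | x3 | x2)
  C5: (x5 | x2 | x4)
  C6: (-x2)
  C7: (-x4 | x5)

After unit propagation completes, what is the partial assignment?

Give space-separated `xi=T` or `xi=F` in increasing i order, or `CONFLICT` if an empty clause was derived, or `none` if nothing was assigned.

unit clause [-4] forces x4=F; simplify:
  drop 4 from [5, 4, -3] -> [5, -3]
  drop 4 from [5, 2, 4] -> [5, 2]
  satisfied 3 clause(s); 4 remain; assigned so far: [4]
unit clause [-2] forces x2=F; simplify:
  drop 2 from [2, 5] -> [5]
  drop 2 from [5, 2] -> [5]
  satisfied 1 clause(s); 3 remain; assigned so far: [2, 4]
unit clause [5] forces x5=T; simplify:
  satisfied 3 clause(s); 0 remain; assigned so far: [2, 4, 5]

Answer: x2=F x4=F x5=T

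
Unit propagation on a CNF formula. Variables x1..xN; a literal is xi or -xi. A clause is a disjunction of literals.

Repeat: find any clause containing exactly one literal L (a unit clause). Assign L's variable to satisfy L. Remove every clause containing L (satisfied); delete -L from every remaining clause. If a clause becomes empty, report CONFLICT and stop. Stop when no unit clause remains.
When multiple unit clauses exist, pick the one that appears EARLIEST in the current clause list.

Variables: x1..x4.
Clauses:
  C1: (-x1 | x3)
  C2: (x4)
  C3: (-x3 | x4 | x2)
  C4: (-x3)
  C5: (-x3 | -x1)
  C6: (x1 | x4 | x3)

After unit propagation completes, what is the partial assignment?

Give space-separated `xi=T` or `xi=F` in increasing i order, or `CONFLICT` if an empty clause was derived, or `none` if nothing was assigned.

unit clause [4] forces x4=T; simplify:
  satisfied 3 clause(s); 3 remain; assigned so far: [4]
unit clause [-3] forces x3=F; simplify:
  drop 3 from [-1, 3] -> [-1]
  satisfied 2 clause(s); 1 remain; assigned so far: [3, 4]
unit clause [-1] forces x1=F; simplify:
  satisfied 1 clause(s); 0 remain; assigned so far: [1, 3, 4]

Answer: x1=F x3=F x4=T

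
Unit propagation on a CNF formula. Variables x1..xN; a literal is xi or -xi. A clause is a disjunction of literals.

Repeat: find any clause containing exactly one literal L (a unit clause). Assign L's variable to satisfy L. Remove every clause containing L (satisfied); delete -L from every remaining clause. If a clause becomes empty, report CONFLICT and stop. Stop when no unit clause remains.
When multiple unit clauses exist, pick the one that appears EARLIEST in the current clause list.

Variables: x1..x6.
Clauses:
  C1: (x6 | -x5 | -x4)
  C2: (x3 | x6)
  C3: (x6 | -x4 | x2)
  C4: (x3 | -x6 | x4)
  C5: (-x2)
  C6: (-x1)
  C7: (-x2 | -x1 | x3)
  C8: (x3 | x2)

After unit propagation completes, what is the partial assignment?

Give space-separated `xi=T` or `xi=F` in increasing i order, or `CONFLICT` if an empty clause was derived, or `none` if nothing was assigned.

Answer: x1=F x2=F x3=T

Derivation:
unit clause [-2] forces x2=F; simplify:
  drop 2 from [6, -4, 2] -> [6, -4]
  drop 2 from [3, 2] -> [3]
  satisfied 2 clause(s); 6 remain; assigned so far: [2]
unit clause [-1] forces x1=F; simplify:
  satisfied 1 clause(s); 5 remain; assigned so far: [1, 2]
unit clause [3] forces x3=T; simplify:
  satisfied 3 clause(s); 2 remain; assigned so far: [1, 2, 3]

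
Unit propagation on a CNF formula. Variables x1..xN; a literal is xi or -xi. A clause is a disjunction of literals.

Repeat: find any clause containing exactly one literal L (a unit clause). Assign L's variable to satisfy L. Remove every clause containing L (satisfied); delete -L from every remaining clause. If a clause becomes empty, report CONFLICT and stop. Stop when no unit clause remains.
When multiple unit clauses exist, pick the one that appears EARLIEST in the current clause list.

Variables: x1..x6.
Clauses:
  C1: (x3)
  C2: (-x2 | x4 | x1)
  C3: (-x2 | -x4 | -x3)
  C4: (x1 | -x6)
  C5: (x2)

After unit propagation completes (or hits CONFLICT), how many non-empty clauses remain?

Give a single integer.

unit clause [3] forces x3=T; simplify:
  drop -3 from [-2, -4, -3] -> [-2, -4]
  satisfied 1 clause(s); 4 remain; assigned so far: [3]
unit clause [2] forces x2=T; simplify:
  drop -2 from [-2, 4, 1] -> [4, 1]
  drop -2 from [-2, -4] -> [-4]
  satisfied 1 clause(s); 3 remain; assigned so far: [2, 3]
unit clause [-4] forces x4=F; simplify:
  drop 4 from [4, 1] -> [1]
  satisfied 1 clause(s); 2 remain; assigned so far: [2, 3, 4]
unit clause [1] forces x1=T; simplify:
  satisfied 2 clause(s); 0 remain; assigned so far: [1, 2, 3, 4]

Answer: 0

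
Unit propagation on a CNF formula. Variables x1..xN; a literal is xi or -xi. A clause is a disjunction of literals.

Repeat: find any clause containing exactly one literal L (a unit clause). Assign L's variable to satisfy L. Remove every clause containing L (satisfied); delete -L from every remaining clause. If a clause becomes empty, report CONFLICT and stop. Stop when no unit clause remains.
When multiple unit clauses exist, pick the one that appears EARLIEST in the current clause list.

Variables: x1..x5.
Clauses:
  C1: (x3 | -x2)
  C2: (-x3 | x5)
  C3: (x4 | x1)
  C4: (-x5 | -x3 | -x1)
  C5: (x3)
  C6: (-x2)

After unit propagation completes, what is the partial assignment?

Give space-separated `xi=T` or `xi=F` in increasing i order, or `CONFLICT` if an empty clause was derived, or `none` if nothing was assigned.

Answer: x1=F x2=F x3=T x4=T x5=T

Derivation:
unit clause [3] forces x3=T; simplify:
  drop -3 from [-3, 5] -> [5]
  drop -3 from [-5, -3, -1] -> [-5, -1]
  satisfied 2 clause(s); 4 remain; assigned so far: [3]
unit clause [5] forces x5=T; simplify:
  drop -5 from [-5, -1] -> [-1]
  satisfied 1 clause(s); 3 remain; assigned so far: [3, 5]
unit clause [-1] forces x1=F; simplify:
  drop 1 from [4, 1] -> [4]
  satisfied 1 clause(s); 2 remain; assigned so far: [1, 3, 5]
unit clause [4] forces x4=T; simplify:
  satisfied 1 clause(s); 1 remain; assigned so far: [1, 3, 4, 5]
unit clause [-2] forces x2=F; simplify:
  satisfied 1 clause(s); 0 remain; assigned so far: [1, 2, 3, 4, 5]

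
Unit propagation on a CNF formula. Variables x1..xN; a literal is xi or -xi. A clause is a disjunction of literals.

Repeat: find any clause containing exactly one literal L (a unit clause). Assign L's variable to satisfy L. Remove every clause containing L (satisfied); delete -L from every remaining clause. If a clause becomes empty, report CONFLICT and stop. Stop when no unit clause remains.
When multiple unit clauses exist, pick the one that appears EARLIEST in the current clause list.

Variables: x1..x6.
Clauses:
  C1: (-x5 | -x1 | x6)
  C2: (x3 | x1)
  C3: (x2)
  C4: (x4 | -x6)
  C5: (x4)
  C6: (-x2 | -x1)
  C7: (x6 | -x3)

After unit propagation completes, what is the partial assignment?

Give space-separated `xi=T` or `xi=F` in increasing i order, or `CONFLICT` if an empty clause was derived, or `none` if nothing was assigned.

Answer: x1=F x2=T x3=T x4=T x6=T

Derivation:
unit clause [2] forces x2=T; simplify:
  drop -2 from [-2, -1] -> [-1]
  satisfied 1 clause(s); 6 remain; assigned so far: [2]
unit clause [4] forces x4=T; simplify:
  satisfied 2 clause(s); 4 remain; assigned so far: [2, 4]
unit clause [-1] forces x1=F; simplify:
  drop 1 from [3, 1] -> [3]
  satisfied 2 clause(s); 2 remain; assigned so far: [1, 2, 4]
unit clause [3] forces x3=T; simplify:
  drop -3 from [6, -3] -> [6]
  satisfied 1 clause(s); 1 remain; assigned so far: [1, 2, 3, 4]
unit clause [6] forces x6=T; simplify:
  satisfied 1 clause(s); 0 remain; assigned so far: [1, 2, 3, 4, 6]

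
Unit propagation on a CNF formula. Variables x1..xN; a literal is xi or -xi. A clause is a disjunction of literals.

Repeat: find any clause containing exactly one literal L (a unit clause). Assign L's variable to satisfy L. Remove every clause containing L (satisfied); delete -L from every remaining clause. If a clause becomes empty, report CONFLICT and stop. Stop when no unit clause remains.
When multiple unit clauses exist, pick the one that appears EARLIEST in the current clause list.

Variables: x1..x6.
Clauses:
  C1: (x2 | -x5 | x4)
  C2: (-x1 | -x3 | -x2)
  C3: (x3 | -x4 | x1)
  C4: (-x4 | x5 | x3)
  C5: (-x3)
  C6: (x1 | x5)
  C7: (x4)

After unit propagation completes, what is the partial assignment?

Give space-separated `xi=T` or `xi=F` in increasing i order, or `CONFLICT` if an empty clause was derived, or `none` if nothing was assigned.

unit clause [-3] forces x3=F; simplify:
  drop 3 from [3, -4, 1] -> [-4, 1]
  drop 3 from [-4, 5, 3] -> [-4, 5]
  satisfied 2 clause(s); 5 remain; assigned so far: [3]
unit clause [4] forces x4=T; simplify:
  drop -4 from [-4, 1] -> [1]
  drop -4 from [-4, 5] -> [5]
  satisfied 2 clause(s); 3 remain; assigned so far: [3, 4]
unit clause [1] forces x1=T; simplify:
  satisfied 2 clause(s); 1 remain; assigned so far: [1, 3, 4]
unit clause [5] forces x5=T; simplify:
  satisfied 1 clause(s); 0 remain; assigned so far: [1, 3, 4, 5]

Answer: x1=T x3=F x4=T x5=T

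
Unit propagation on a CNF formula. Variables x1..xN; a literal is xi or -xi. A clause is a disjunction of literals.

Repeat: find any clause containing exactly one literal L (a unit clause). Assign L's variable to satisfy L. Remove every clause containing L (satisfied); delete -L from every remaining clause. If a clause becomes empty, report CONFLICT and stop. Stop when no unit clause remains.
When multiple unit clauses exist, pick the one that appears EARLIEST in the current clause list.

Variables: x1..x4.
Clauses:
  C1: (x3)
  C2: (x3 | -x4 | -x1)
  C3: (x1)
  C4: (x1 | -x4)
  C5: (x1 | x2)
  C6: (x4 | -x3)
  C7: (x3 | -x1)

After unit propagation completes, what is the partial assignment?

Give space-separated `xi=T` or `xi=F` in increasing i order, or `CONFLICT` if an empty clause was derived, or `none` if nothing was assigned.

Answer: x1=T x3=T x4=T

Derivation:
unit clause [3] forces x3=T; simplify:
  drop -3 from [4, -3] -> [4]
  satisfied 3 clause(s); 4 remain; assigned so far: [3]
unit clause [1] forces x1=T; simplify:
  satisfied 3 clause(s); 1 remain; assigned so far: [1, 3]
unit clause [4] forces x4=T; simplify:
  satisfied 1 clause(s); 0 remain; assigned so far: [1, 3, 4]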